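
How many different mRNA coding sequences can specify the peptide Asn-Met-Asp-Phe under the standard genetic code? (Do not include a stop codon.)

8

Asn: 2 codons.
Met: 1 codon.
Asp: 2 codons.
Phe: 2 codons.
2 × 1 × 2 × 2 = 8.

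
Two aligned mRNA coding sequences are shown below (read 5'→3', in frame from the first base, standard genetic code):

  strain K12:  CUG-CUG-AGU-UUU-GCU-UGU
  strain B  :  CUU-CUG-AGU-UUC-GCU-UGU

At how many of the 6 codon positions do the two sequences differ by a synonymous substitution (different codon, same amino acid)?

Codon 1: CUG Leu / CUU Leu — synonymous.
Codon 2: CUG Leu / CUG Leu — identical.
Codon 3: AGU Ser / AGU Ser — identical.
Codon 4: UUU Phe / UUC Phe — synonymous.
Codon 5: GCU Ala / GCU Ala — identical.
Codon 6: UGU Cys / UGU Cys — identical.
Synonymous differences: 2.

2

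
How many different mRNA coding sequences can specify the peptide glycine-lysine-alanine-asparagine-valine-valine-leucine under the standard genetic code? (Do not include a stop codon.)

6144

Gly: 4 codons.
Lys: 2 codons.
Ala: 4 codons.
Asn: 2 codons.
Val: 4 codons.
Val: 4 codons.
Leu: 6 codons.
4 × 2 × 4 × 2 × 4 × 4 × 6 = 6144.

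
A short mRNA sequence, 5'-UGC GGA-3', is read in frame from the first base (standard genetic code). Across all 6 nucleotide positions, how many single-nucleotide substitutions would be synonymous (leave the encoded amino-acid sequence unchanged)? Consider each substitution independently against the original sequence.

4

Codon 1 (UGC, Cys): 1 synonymous substitution.
Codon 2 (GGA, Gly): 3 synonymous substitutions.
Total: 1 + 3 = 4.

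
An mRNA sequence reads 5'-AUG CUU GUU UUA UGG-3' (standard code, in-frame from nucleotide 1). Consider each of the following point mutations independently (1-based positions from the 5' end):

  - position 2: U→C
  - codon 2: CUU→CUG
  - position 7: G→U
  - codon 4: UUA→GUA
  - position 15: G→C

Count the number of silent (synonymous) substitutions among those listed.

Codon 1: AUG (Met) → ACG (Thr) — missense.
Codon 2: CUU (Leu) → CUG (Leu) — synonymous.
Codon 3: GUU (Val) → UUU (Phe) — missense.
Codon 4: UUA (Leu) → GUA (Val) — missense.
Codon 5: UGG (Trp) → UGC (Cys) — missense.
Synonymous: 1 of 5.

1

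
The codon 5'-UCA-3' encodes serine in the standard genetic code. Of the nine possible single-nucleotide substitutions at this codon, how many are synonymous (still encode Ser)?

Position 1: none → 0 synonymous.
Position 2: none → 0 synonymous.
Position 3: UCU, UCC, UCG → 3 synonymous.
Total: 0 + 0 + 3 = 3.

3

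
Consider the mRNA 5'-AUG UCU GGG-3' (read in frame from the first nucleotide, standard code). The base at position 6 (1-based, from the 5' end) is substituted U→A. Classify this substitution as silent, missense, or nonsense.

silent

Position 6 falls in codon 2: UCU → Ser.
After the substitution the codon is UCA → Ser.
Both encode Ser, so the change is synonymous.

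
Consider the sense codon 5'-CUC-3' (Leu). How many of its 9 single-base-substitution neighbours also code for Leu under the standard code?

3

Position 1: none → 0 synonymous.
Position 2: none → 0 synonymous.
Position 3: CUU, CUA, CUG → 3 synonymous.
Total: 0 + 0 + 3 = 3.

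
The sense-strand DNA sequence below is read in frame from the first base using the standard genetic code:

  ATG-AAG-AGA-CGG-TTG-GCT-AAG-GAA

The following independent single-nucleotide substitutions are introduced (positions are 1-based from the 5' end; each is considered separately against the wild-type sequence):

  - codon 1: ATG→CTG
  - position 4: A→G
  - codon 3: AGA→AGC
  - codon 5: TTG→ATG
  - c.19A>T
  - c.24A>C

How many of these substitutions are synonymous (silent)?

Codon 1: ATG (Met) → CTG (Leu) — missense.
Codon 2: AAG (Lys) → GAG (Glu) — missense.
Codon 3: AGA (Arg) → AGC (Ser) — missense.
Codon 5: TTG (Leu) → ATG (Met) — missense.
Codon 7: AAG (Lys) → TAG (Stop) — nonsense.
Codon 8: GAA (Glu) → GAC (Asp) — missense.
Synonymous: 0 of 6.

0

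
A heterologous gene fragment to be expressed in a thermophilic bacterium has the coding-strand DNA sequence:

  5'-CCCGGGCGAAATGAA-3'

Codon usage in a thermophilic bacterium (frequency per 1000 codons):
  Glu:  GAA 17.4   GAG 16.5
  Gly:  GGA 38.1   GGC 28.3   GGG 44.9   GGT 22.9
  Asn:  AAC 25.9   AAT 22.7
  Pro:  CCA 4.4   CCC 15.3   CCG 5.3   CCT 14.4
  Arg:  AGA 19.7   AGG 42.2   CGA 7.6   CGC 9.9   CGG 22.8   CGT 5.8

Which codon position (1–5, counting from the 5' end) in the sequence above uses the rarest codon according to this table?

3

Codon 1 CCC (Pro): 15.3 per 1000.
Codon 2 GGG (Gly): 44.9 per 1000.
Codon 3 CGA (Arg): 7.6 per 1000.
Codon 4 AAT (Asn): 22.7 per 1000.
Codon 5 GAA (Glu): 17.4 per 1000.
Lowest frequency is 7.6 at codon 3.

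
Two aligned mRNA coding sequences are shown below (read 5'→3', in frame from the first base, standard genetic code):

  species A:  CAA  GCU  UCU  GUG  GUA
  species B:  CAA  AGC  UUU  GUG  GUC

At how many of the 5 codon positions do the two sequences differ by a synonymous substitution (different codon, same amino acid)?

1

Codon 1: CAA Gln / CAA Gln — identical.
Codon 2: GCU Ala / AGC Ser — nonsynonymous.
Codon 3: UCU Ser / UUU Phe — nonsynonymous.
Codon 4: GUG Val / GUG Val — identical.
Codon 5: GUA Val / GUC Val — synonymous.
Synonymous differences: 1.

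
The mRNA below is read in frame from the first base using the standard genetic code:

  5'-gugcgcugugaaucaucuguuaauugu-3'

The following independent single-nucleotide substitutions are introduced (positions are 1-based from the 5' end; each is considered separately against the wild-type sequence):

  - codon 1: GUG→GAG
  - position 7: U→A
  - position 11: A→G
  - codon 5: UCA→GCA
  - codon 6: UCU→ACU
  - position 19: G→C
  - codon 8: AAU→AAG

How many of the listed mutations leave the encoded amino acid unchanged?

Codon 1: GUG (Val) → GAG (Glu) — missense.
Codon 3: UGU (Cys) → AGU (Ser) — missense.
Codon 4: GAA (Glu) → GGA (Gly) — missense.
Codon 5: UCA (Ser) → GCA (Ala) — missense.
Codon 6: UCU (Ser) → ACU (Thr) — missense.
Codon 7: GUU (Val) → CUU (Leu) — missense.
Codon 8: AAU (Asn) → AAG (Lys) — missense.
Synonymous: 0 of 7.

0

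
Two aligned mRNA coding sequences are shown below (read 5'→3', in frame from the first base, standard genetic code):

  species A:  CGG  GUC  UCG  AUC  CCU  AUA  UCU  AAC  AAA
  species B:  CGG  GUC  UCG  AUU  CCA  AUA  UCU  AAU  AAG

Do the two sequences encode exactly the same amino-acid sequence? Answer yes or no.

yes

Codon 1: CGG Arg / CGG Arg — identical.
Codon 2: GUC Val / GUC Val — identical.
Codon 3: UCG Ser / UCG Ser — identical.
Codon 4: AUC Ile / AUU Ile — synonymous.
Codon 5: CCU Pro / CCA Pro — synonymous.
Codon 6: AUA Ile / AUA Ile — identical.
Codon 7: UCU Ser / UCU Ser — identical.
Codon 8: AAC Asn / AAU Asn — synonymous.
Codon 9: AAA Lys / AAG Lys — synonymous.
Nonsynonymous differences: 0 → same protein.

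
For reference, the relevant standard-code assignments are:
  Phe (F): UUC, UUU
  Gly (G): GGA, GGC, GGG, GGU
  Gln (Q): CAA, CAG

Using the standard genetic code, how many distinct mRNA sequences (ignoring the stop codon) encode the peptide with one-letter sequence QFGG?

64

Gln: 2 codons.
Phe: 2 codons.
Gly: 4 codons.
Gly: 4 codons.
2 × 2 × 4 × 4 = 64.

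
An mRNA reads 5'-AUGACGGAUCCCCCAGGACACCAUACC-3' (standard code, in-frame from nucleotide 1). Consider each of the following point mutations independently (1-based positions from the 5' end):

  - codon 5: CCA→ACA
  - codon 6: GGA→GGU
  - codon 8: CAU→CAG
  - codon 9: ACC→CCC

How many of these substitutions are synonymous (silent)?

1

Codon 5: CCA (Pro) → ACA (Thr) — missense.
Codon 6: GGA (Gly) → GGU (Gly) — synonymous.
Codon 8: CAU (His) → CAG (Gln) — missense.
Codon 9: ACC (Thr) → CCC (Pro) — missense.
Synonymous: 1 of 4.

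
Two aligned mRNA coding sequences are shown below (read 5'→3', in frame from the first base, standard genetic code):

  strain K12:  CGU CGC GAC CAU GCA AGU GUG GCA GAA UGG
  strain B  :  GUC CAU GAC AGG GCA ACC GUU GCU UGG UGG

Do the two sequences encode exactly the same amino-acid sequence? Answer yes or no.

no

Codon 1: CGU Arg / GUC Val — nonsynonymous.
Codon 2: CGC Arg / CAU His — nonsynonymous.
Codon 3: GAC Asp / GAC Asp — identical.
Codon 4: CAU His / AGG Arg — nonsynonymous.
Codon 5: GCA Ala / GCA Ala — identical.
Codon 6: AGU Ser / ACC Thr — nonsynonymous.
Codon 7: GUG Val / GUU Val — synonymous.
Codon 8: GCA Ala / GCU Ala — synonymous.
Codon 9: GAA Glu / UGG Trp — nonsynonymous.
Codon 10: UGG Trp / UGG Trp — identical.
Nonsynonymous differences: 5 → different protein.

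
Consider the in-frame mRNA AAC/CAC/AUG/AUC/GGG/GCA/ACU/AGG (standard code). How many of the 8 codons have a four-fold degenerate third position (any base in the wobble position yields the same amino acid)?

Codon 1 AAC (Asn): third position 2-fold.
Codon 2 CAC (His): third position 2-fold.
Codon 3 AUG (Met): third position 1-fold.
Codon 4 AUC (Ile): third position 3-fold.
Codon 5 GGG (Gly): third position 4-fold.
Codon 6 GCA (Ala): third position 4-fold.
Codon 7 ACU (Thr): third position 4-fold.
Codon 8 AGG (Arg): third position 2-fold.
Four-fold degenerate third positions: 3.

3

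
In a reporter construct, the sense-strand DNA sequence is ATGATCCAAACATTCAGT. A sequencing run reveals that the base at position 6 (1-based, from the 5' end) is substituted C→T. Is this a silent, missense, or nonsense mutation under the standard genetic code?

silent

Position 6 falls in codon 2: ATC → Ile.
After the substitution the codon is ATT → Ile.
Both encode Ile, so the change is synonymous.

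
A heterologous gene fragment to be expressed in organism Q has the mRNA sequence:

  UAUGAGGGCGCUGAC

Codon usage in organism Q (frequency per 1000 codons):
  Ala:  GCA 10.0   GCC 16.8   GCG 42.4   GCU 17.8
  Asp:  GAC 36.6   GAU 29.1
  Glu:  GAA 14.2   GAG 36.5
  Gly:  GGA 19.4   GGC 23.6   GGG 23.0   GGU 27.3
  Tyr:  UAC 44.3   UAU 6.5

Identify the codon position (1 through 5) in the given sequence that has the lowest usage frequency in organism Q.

Codon 1 UAU (Tyr): 6.5 per 1000.
Codon 2 GAG (Glu): 36.5 per 1000.
Codon 3 GGC (Gly): 23.6 per 1000.
Codon 4 GCU (Ala): 17.8 per 1000.
Codon 5 GAC (Asp): 36.6 per 1000.
Lowest frequency is 6.5 at codon 1.

1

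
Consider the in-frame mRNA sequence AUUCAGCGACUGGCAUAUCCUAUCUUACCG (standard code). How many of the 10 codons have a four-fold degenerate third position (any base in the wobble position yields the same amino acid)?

5

Codon 1 AUU (Ile): third position 3-fold.
Codon 2 CAG (Gln): third position 2-fold.
Codon 3 CGA (Arg): third position 4-fold.
Codon 4 CUG (Leu): third position 4-fold.
Codon 5 GCA (Ala): third position 4-fold.
Codon 6 UAU (Tyr): third position 2-fold.
Codon 7 CCU (Pro): third position 4-fold.
Codon 8 AUC (Ile): third position 3-fold.
Codon 9 UUA (Leu): third position 2-fold.
Codon 10 CCG (Pro): third position 4-fold.
Four-fold degenerate third positions: 5.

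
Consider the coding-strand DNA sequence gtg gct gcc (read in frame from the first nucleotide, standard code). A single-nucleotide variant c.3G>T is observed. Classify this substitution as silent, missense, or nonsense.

silent

Position 3 falls in codon 1: GTG → Val.
After the substitution the codon is GTT → Val.
Both encode Val, so the change is synonymous.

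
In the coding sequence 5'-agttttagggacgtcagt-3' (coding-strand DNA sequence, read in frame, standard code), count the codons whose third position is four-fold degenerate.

1

Codon 1 AGT (Ser): third position 2-fold.
Codon 2 TTT (Phe): third position 2-fold.
Codon 3 AGG (Arg): third position 2-fold.
Codon 4 GAC (Asp): third position 2-fold.
Codon 5 GTC (Val): third position 4-fold.
Codon 6 AGT (Ser): third position 2-fold.
Four-fold degenerate third positions: 1.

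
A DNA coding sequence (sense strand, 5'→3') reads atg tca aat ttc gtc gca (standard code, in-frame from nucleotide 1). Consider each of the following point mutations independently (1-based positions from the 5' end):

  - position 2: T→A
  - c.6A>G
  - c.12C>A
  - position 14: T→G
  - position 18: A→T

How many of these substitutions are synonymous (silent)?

2

Codon 1: ATG (Met) → AAG (Lys) — missense.
Codon 2: TCA (Ser) → TCG (Ser) — synonymous.
Codon 4: TTC (Phe) → TTA (Leu) — missense.
Codon 5: GTC (Val) → GGC (Gly) — missense.
Codon 6: GCA (Ala) → GCT (Ala) — synonymous.
Synonymous: 2 of 5.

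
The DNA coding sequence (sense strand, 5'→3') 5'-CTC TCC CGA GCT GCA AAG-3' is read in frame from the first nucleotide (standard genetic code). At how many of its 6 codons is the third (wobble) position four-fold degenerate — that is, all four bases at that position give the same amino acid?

5

Codon 1 CTC (Leu): third position 4-fold.
Codon 2 TCC (Ser): third position 4-fold.
Codon 3 CGA (Arg): third position 4-fold.
Codon 4 GCT (Ala): third position 4-fold.
Codon 5 GCA (Ala): third position 4-fold.
Codon 6 AAG (Lys): third position 2-fold.
Four-fold degenerate third positions: 5.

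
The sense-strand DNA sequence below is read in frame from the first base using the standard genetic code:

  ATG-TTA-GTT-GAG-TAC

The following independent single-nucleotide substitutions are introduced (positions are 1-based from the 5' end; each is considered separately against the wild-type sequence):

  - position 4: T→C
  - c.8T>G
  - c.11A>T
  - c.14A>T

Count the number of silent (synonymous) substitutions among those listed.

Codon 2: TTA (Leu) → CTA (Leu) — synonymous.
Codon 3: GTT (Val) → GGT (Gly) — missense.
Codon 4: GAG (Glu) → GTG (Val) — missense.
Codon 5: TAC (Tyr) → TTC (Phe) — missense.
Synonymous: 1 of 4.

1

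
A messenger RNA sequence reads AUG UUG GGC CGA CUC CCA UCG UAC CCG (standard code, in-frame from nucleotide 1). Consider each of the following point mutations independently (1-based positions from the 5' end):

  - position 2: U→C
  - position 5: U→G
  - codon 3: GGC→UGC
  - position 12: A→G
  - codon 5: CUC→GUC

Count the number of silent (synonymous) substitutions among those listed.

Codon 1: AUG (Met) → ACG (Thr) — missense.
Codon 2: UUG (Leu) → UGG (Trp) — missense.
Codon 3: GGC (Gly) → UGC (Cys) — missense.
Codon 4: CGA (Arg) → CGG (Arg) — synonymous.
Codon 5: CUC (Leu) → GUC (Val) — missense.
Synonymous: 1 of 5.

1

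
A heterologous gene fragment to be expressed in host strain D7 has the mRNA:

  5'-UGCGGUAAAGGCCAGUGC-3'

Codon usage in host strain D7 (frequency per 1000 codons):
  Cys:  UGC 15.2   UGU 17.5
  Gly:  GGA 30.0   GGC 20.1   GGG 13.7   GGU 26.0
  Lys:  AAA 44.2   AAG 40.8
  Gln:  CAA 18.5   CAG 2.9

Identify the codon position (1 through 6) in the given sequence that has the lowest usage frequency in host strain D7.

Codon 1 UGC (Cys): 15.2 per 1000.
Codon 2 GGU (Gly): 26.0 per 1000.
Codon 3 AAA (Lys): 44.2 per 1000.
Codon 4 GGC (Gly): 20.1 per 1000.
Codon 5 CAG (Gln): 2.9 per 1000.
Codon 6 UGC (Cys): 15.2 per 1000.
Lowest frequency is 2.9 at codon 5.

5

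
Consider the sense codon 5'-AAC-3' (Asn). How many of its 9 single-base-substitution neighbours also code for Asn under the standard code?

Position 1: none → 0 synonymous.
Position 2: none → 0 synonymous.
Position 3: AAU → 1 synonymous.
Total: 0 + 0 + 1 = 1.

1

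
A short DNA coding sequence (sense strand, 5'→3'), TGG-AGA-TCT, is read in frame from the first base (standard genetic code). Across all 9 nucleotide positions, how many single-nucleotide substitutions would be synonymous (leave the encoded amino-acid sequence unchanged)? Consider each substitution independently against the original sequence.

5

Codon 1 (TGG, Trp): 0 synonymous substitutions.
Codon 2 (AGA, Arg): 2 synonymous substitutions.
Codon 3 (TCT, Ser): 3 synonymous substitutions.
Total: 0 + 2 + 3 = 5.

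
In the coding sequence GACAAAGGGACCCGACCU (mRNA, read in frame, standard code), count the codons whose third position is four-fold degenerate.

4

Codon 1 GAC (Asp): third position 2-fold.
Codon 2 AAA (Lys): third position 2-fold.
Codon 3 GGG (Gly): third position 4-fold.
Codon 4 ACC (Thr): third position 4-fold.
Codon 5 CGA (Arg): third position 4-fold.
Codon 6 CCU (Pro): third position 4-fold.
Four-fold degenerate third positions: 4.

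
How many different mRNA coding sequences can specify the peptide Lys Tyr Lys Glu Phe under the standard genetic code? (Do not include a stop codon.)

Lys: 2 codons.
Tyr: 2 codons.
Lys: 2 codons.
Glu: 2 codons.
Phe: 2 codons.
2 × 2 × 2 × 2 × 2 = 32.

32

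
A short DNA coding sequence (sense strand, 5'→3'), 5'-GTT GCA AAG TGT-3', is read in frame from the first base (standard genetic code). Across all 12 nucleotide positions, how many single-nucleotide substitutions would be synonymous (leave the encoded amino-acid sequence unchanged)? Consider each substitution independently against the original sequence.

Codon 1 (GTT, Val): 3 synonymous substitutions.
Codon 2 (GCA, Ala): 3 synonymous substitutions.
Codon 3 (AAG, Lys): 1 synonymous substitution.
Codon 4 (TGT, Cys): 1 synonymous substitution.
Total: 3 + 3 + 1 + 1 = 8.

8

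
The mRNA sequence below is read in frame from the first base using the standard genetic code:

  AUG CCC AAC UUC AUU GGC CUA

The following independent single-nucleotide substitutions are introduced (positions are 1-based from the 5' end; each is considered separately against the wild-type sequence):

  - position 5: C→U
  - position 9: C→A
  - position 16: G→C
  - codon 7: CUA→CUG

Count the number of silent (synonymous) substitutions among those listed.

1

Codon 2: CCC (Pro) → CUC (Leu) — missense.
Codon 3: AAC (Asn) → AAA (Lys) — missense.
Codon 6: GGC (Gly) → CGC (Arg) — missense.
Codon 7: CUA (Leu) → CUG (Leu) — synonymous.
Synonymous: 1 of 4.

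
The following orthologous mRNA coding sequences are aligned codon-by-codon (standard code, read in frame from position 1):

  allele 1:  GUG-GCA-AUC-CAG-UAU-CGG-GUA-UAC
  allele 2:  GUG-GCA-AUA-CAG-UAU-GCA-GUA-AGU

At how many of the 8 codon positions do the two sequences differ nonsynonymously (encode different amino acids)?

Codon 1: GUG Val / GUG Val — identical.
Codon 2: GCA Ala / GCA Ala — identical.
Codon 3: AUC Ile / AUA Ile — synonymous.
Codon 4: CAG Gln / CAG Gln — identical.
Codon 5: UAU Tyr / UAU Tyr — identical.
Codon 6: CGG Arg / GCA Ala — nonsynonymous.
Codon 7: GUA Val / GUA Val — identical.
Codon 8: UAC Tyr / AGU Ser — nonsynonymous.
Nonsynonymous differences: 2.

2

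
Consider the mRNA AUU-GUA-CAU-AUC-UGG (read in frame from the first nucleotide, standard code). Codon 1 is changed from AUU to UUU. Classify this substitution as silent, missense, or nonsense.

missense

Position 1 falls in codon 1: AUU → Ile.
After the substitution the codon is UUU → Phe.
Ile ≠ Phe, so this is a missense mutation.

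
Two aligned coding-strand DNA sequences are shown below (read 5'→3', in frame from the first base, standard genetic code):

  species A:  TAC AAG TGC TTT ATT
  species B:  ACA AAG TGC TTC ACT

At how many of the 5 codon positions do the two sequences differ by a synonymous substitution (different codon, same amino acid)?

Codon 1: TAC Tyr / ACA Thr — nonsynonymous.
Codon 2: AAG Lys / AAG Lys — identical.
Codon 3: TGC Cys / TGC Cys — identical.
Codon 4: TTT Phe / TTC Phe — synonymous.
Codon 5: ATT Ile / ACT Thr — nonsynonymous.
Synonymous differences: 1.

1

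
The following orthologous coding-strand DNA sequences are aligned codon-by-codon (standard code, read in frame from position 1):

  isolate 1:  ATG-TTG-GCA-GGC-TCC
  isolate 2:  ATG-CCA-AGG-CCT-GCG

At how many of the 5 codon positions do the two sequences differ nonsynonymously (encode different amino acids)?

4

Codon 1: ATG Met / ATG Met — identical.
Codon 2: TTG Leu / CCA Pro — nonsynonymous.
Codon 3: GCA Ala / AGG Arg — nonsynonymous.
Codon 4: GGC Gly / CCT Pro — nonsynonymous.
Codon 5: TCC Ser / GCG Ala — nonsynonymous.
Nonsynonymous differences: 4.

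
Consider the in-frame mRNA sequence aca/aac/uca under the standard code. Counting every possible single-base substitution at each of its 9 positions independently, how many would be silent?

Codon 1 (ACA, Thr): 3 synonymous substitutions.
Codon 2 (AAC, Asn): 1 synonymous substitution.
Codon 3 (UCA, Ser): 3 synonymous substitutions.
Total: 3 + 1 + 3 = 7.

7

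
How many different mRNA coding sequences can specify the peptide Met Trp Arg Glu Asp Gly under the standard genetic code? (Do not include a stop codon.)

96

Met: 1 codon.
Trp: 1 codon.
Arg: 6 codons.
Glu: 2 codons.
Asp: 2 codons.
Gly: 4 codons.
1 × 1 × 6 × 2 × 2 × 4 = 96.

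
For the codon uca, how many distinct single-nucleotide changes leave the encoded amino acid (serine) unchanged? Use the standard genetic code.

Position 1: none → 0 synonymous.
Position 2: none → 0 synonymous.
Position 3: UCU, UCC, UCG → 3 synonymous.
Total: 0 + 0 + 3 = 3.

3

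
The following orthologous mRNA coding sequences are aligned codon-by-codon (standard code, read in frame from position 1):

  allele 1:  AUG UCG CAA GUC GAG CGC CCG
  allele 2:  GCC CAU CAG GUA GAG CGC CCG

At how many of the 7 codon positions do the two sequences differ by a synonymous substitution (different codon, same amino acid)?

Codon 1: AUG Met / GCC Ala — nonsynonymous.
Codon 2: UCG Ser / CAU His — nonsynonymous.
Codon 3: CAA Gln / CAG Gln — synonymous.
Codon 4: GUC Val / GUA Val — synonymous.
Codon 5: GAG Glu / GAG Glu — identical.
Codon 6: CGC Arg / CGC Arg — identical.
Codon 7: CCG Pro / CCG Pro — identical.
Synonymous differences: 2.

2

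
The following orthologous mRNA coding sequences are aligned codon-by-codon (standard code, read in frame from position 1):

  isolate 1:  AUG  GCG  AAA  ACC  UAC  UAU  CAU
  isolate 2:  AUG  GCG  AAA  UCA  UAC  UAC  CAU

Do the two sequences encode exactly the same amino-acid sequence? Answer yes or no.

no

Codon 1: AUG Met / AUG Met — identical.
Codon 2: GCG Ala / GCG Ala — identical.
Codon 3: AAA Lys / AAA Lys — identical.
Codon 4: ACC Thr / UCA Ser — nonsynonymous.
Codon 5: UAC Tyr / UAC Tyr — identical.
Codon 6: UAU Tyr / UAC Tyr — synonymous.
Codon 7: CAU His / CAU His — identical.
Nonsynonymous differences: 1 → different protein.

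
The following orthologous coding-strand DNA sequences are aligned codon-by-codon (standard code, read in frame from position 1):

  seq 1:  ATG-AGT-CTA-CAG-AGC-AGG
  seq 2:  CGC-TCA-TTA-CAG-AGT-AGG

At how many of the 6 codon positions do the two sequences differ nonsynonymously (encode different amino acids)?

Codon 1: ATG Met / CGC Arg — nonsynonymous.
Codon 2: AGT Ser / TCA Ser — synonymous.
Codon 3: CTA Leu / TTA Leu — synonymous.
Codon 4: CAG Gln / CAG Gln — identical.
Codon 5: AGC Ser / AGT Ser — synonymous.
Codon 6: AGG Arg / AGG Arg — identical.
Nonsynonymous differences: 1.

1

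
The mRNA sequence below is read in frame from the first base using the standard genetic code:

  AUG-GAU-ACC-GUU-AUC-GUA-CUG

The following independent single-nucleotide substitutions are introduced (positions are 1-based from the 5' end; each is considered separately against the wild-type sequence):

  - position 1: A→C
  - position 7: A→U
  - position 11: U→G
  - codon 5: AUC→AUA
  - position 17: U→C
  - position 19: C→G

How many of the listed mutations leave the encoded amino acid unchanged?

1

Codon 1: AUG (Met) → CUG (Leu) — missense.
Codon 3: ACC (Thr) → UCC (Ser) — missense.
Codon 4: GUU (Val) → GGU (Gly) — missense.
Codon 5: AUC (Ile) → AUA (Ile) — synonymous.
Codon 6: GUA (Val) → GCA (Ala) — missense.
Codon 7: CUG (Leu) → GUG (Val) — missense.
Synonymous: 1 of 6.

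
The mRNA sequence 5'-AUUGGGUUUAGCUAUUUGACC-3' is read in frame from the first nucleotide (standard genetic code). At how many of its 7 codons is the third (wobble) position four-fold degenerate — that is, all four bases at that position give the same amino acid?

2

Codon 1 AUU (Ile): third position 3-fold.
Codon 2 GGG (Gly): third position 4-fold.
Codon 3 UUU (Phe): third position 2-fold.
Codon 4 AGC (Ser): third position 2-fold.
Codon 5 UAU (Tyr): third position 2-fold.
Codon 6 UUG (Leu): third position 2-fold.
Codon 7 ACC (Thr): third position 4-fold.
Four-fold degenerate third positions: 2.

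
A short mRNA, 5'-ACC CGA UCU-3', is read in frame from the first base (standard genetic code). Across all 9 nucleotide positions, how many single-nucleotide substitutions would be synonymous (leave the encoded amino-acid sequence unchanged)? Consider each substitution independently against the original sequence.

10

Codon 1 (ACC, Thr): 3 synonymous substitutions.
Codon 2 (CGA, Arg): 4 synonymous substitutions.
Codon 3 (UCU, Ser): 3 synonymous substitutions.
Total: 3 + 4 + 3 = 10.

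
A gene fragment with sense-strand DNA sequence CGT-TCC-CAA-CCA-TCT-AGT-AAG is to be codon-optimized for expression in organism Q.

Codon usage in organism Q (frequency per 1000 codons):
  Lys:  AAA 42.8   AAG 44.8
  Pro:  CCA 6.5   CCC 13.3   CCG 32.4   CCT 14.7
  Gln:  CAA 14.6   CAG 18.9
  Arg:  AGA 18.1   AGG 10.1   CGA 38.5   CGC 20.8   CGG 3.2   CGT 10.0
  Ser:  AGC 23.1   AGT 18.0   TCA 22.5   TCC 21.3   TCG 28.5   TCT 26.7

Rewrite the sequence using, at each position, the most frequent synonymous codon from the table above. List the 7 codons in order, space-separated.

CGA TCG CAG CCG TCG TCG AAG

Codon 1 (Arg): best is CGA at 38.5.
Codon 2 (Ser): best is TCG at 28.5.
Codon 3 (Gln): best is CAG at 18.9.
Codon 4 (Pro): best is CCG at 32.4.
Codon 5 (Ser): best is TCG at 28.5.
Codon 6 (Ser): best is TCG at 28.5.
Codon 7 (Lys): best is AAG at 44.8.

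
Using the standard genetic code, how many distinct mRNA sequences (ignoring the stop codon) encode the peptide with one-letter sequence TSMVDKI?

Thr: 4 codons.
Ser: 6 codons.
Met: 1 codon.
Val: 4 codons.
Asp: 2 codons.
Lys: 2 codons.
Ile: 3 codons.
4 × 6 × 1 × 4 × 2 × 2 × 3 = 1152.

1152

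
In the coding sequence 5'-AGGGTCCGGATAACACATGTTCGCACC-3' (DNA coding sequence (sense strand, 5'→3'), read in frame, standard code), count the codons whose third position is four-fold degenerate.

Codon 1 AGG (Arg): third position 2-fold.
Codon 2 GTC (Val): third position 4-fold.
Codon 3 CGG (Arg): third position 4-fold.
Codon 4 ATA (Ile): third position 3-fold.
Codon 5 ACA (Thr): third position 4-fold.
Codon 6 CAT (His): third position 2-fold.
Codon 7 GTT (Val): third position 4-fold.
Codon 8 CGC (Arg): third position 4-fold.
Codon 9 ACC (Thr): third position 4-fold.
Four-fold degenerate third positions: 6.

6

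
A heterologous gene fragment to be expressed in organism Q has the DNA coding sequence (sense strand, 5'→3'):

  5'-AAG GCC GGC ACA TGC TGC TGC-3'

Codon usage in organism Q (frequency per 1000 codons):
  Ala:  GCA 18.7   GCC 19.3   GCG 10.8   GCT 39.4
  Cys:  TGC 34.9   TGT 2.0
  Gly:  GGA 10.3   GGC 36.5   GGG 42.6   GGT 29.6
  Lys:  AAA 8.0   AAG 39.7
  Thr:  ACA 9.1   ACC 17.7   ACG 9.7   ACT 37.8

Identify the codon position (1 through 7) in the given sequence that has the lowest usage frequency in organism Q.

Codon 1 AAG (Lys): 39.7 per 1000.
Codon 2 GCC (Ala): 19.3 per 1000.
Codon 3 GGC (Gly): 36.5 per 1000.
Codon 4 ACA (Thr): 9.1 per 1000.
Codon 5 TGC (Cys): 34.9 per 1000.
Codon 6 TGC (Cys): 34.9 per 1000.
Codon 7 TGC (Cys): 34.9 per 1000.
Lowest frequency is 9.1 at codon 4.

4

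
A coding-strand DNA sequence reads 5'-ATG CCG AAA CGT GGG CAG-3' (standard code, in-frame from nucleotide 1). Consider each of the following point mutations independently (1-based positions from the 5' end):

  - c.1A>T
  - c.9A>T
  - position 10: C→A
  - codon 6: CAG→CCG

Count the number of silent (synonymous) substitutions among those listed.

0

Codon 1: ATG (Met) → TTG (Leu) — missense.
Codon 3: AAA (Lys) → AAT (Asn) — missense.
Codon 4: CGT (Arg) → AGT (Ser) — missense.
Codon 6: CAG (Gln) → CCG (Pro) — missense.
Synonymous: 0 of 4.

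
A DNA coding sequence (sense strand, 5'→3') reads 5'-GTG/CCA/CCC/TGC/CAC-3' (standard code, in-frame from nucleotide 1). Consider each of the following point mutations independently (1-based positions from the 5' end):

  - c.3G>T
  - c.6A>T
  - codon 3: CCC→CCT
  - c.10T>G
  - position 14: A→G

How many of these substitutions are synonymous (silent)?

Codon 1: GTG (Val) → GTT (Val) — synonymous.
Codon 2: CCA (Pro) → CCT (Pro) — synonymous.
Codon 3: CCC (Pro) → CCT (Pro) — synonymous.
Codon 4: TGC (Cys) → GGC (Gly) — missense.
Codon 5: CAC (His) → CGC (Arg) — missense.
Synonymous: 3 of 5.

3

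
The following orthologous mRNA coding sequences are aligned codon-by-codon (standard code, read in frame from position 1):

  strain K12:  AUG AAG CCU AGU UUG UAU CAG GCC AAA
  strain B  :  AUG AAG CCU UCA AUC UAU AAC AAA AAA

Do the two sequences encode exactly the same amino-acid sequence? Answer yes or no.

Codon 1: AUG Met / AUG Met — identical.
Codon 2: AAG Lys / AAG Lys — identical.
Codon 3: CCU Pro / CCU Pro — identical.
Codon 4: AGU Ser / UCA Ser — synonymous.
Codon 5: UUG Leu / AUC Ile — nonsynonymous.
Codon 6: UAU Tyr / UAU Tyr — identical.
Codon 7: CAG Gln / AAC Asn — nonsynonymous.
Codon 8: GCC Ala / AAA Lys — nonsynonymous.
Codon 9: AAA Lys / AAA Lys — identical.
Nonsynonymous differences: 3 → different protein.

no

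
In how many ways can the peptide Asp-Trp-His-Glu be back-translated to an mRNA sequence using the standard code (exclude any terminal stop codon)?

8

Asp: 2 codons.
Trp: 1 codon.
His: 2 codons.
Glu: 2 codons.
2 × 1 × 2 × 2 = 8.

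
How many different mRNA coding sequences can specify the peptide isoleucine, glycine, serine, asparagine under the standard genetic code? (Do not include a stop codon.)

144

Ile: 3 codons.
Gly: 4 codons.
Ser: 6 codons.
Asn: 2 codons.
3 × 4 × 6 × 2 = 144.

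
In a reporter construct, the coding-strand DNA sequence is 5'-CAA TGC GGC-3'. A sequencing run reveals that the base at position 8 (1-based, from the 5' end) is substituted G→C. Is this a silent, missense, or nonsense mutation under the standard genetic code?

Position 8 falls in codon 3: GGC → Gly.
After the substitution the codon is GCC → Ala.
Gly ≠ Ala, so this is a missense mutation.

missense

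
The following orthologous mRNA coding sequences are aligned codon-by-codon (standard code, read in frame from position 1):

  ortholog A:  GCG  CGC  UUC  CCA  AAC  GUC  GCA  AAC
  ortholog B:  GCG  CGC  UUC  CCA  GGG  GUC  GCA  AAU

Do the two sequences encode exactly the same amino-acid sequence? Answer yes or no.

Codon 1: GCG Ala / GCG Ala — identical.
Codon 2: CGC Arg / CGC Arg — identical.
Codon 3: UUC Phe / UUC Phe — identical.
Codon 4: CCA Pro / CCA Pro — identical.
Codon 5: AAC Asn / GGG Gly — nonsynonymous.
Codon 6: GUC Val / GUC Val — identical.
Codon 7: GCA Ala / GCA Ala — identical.
Codon 8: AAC Asn / AAU Asn — synonymous.
Nonsynonymous differences: 1 → different protein.

no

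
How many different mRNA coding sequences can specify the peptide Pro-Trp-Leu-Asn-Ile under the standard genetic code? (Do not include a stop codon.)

144

Pro: 4 codons.
Trp: 1 codon.
Leu: 6 codons.
Asn: 2 codons.
Ile: 3 codons.
4 × 1 × 6 × 2 × 3 = 144.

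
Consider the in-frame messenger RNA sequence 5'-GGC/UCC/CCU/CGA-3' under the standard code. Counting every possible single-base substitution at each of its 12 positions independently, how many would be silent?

Codon 1 (GGC, Gly): 3 synonymous substitutions.
Codon 2 (UCC, Ser): 3 synonymous substitutions.
Codon 3 (CCU, Pro): 3 synonymous substitutions.
Codon 4 (CGA, Arg): 4 synonymous substitutions.
Total: 3 + 3 + 3 + 4 = 13.

13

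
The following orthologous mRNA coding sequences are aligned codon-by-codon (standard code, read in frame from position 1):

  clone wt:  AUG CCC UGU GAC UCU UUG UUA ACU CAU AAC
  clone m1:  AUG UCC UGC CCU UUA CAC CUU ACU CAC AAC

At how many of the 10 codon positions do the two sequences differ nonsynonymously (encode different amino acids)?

Codon 1: AUG Met / AUG Met — identical.
Codon 2: CCC Pro / UCC Ser — nonsynonymous.
Codon 3: UGU Cys / UGC Cys — synonymous.
Codon 4: GAC Asp / CCU Pro — nonsynonymous.
Codon 5: UCU Ser / UUA Leu — nonsynonymous.
Codon 6: UUG Leu / CAC His — nonsynonymous.
Codon 7: UUA Leu / CUU Leu — synonymous.
Codon 8: ACU Thr / ACU Thr — identical.
Codon 9: CAU His / CAC His — synonymous.
Codon 10: AAC Asn / AAC Asn — identical.
Nonsynonymous differences: 4.

4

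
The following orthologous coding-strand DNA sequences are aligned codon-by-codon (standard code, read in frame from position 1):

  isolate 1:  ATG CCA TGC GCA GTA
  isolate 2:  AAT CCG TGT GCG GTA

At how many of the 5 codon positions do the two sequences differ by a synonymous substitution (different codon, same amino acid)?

Codon 1: ATG Met / AAT Asn — nonsynonymous.
Codon 2: CCA Pro / CCG Pro — synonymous.
Codon 3: TGC Cys / TGT Cys — synonymous.
Codon 4: GCA Ala / GCG Ala — synonymous.
Codon 5: GTA Val / GTA Val — identical.
Synonymous differences: 3.

3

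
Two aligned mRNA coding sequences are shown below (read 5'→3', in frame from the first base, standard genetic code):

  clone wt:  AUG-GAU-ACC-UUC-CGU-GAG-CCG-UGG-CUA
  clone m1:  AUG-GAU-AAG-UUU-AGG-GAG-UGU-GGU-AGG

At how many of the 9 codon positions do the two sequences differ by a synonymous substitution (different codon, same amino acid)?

Codon 1: AUG Met / AUG Met — identical.
Codon 2: GAU Asp / GAU Asp — identical.
Codon 3: ACC Thr / AAG Lys — nonsynonymous.
Codon 4: UUC Phe / UUU Phe — synonymous.
Codon 5: CGU Arg / AGG Arg — synonymous.
Codon 6: GAG Glu / GAG Glu — identical.
Codon 7: CCG Pro / UGU Cys — nonsynonymous.
Codon 8: UGG Trp / GGU Gly — nonsynonymous.
Codon 9: CUA Leu / AGG Arg — nonsynonymous.
Synonymous differences: 2.

2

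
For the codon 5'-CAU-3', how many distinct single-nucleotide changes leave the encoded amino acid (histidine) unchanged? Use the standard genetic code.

1

Position 1: none → 0 synonymous.
Position 2: none → 0 synonymous.
Position 3: CAC → 1 synonymous.
Total: 0 + 0 + 1 = 1.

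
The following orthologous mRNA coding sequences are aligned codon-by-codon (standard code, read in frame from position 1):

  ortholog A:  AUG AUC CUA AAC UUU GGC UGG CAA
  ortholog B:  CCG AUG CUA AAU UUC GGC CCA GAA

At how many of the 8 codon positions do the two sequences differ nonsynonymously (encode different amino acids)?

Codon 1: AUG Met / CCG Pro — nonsynonymous.
Codon 2: AUC Ile / AUG Met — nonsynonymous.
Codon 3: CUA Leu / CUA Leu — identical.
Codon 4: AAC Asn / AAU Asn — synonymous.
Codon 5: UUU Phe / UUC Phe — synonymous.
Codon 6: GGC Gly / GGC Gly — identical.
Codon 7: UGG Trp / CCA Pro — nonsynonymous.
Codon 8: CAA Gln / GAA Glu — nonsynonymous.
Nonsynonymous differences: 4.

4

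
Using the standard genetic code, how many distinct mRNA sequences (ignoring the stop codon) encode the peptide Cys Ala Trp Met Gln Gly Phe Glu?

Cys: 2 codons.
Ala: 4 codons.
Trp: 1 codon.
Met: 1 codon.
Gln: 2 codons.
Gly: 4 codons.
Phe: 2 codons.
Glu: 2 codons.
2 × 4 × 1 × 1 × 2 × 4 × 2 × 2 = 256.

256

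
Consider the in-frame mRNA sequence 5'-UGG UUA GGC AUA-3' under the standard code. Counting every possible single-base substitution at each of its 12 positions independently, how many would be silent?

7

Codon 1 (UGG, Trp): 0 synonymous substitutions.
Codon 2 (UUA, Leu): 2 synonymous substitutions.
Codon 3 (GGC, Gly): 3 synonymous substitutions.
Codon 4 (AUA, Ile): 2 synonymous substitutions.
Total: 0 + 2 + 3 + 2 = 7.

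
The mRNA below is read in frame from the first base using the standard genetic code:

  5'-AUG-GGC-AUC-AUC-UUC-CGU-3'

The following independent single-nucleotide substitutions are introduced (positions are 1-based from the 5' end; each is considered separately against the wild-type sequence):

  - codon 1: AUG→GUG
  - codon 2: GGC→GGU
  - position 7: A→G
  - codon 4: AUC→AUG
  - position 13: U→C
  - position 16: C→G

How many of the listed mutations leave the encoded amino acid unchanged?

1

Codon 1: AUG (Met) → GUG (Val) — missense.
Codon 2: GGC (Gly) → GGU (Gly) — synonymous.
Codon 3: AUC (Ile) → GUC (Val) — missense.
Codon 4: AUC (Ile) → AUG (Met) — missense.
Codon 5: UUC (Phe) → CUC (Leu) — missense.
Codon 6: CGU (Arg) → GGU (Gly) — missense.
Synonymous: 1 of 6.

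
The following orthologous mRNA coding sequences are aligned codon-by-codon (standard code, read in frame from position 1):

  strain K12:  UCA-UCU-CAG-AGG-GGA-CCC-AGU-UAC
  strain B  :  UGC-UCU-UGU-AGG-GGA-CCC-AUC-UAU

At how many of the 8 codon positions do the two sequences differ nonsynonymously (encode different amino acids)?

3

Codon 1: UCA Ser / UGC Cys — nonsynonymous.
Codon 2: UCU Ser / UCU Ser — identical.
Codon 3: CAG Gln / UGU Cys — nonsynonymous.
Codon 4: AGG Arg / AGG Arg — identical.
Codon 5: GGA Gly / GGA Gly — identical.
Codon 6: CCC Pro / CCC Pro — identical.
Codon 7: AGU Ser / AUC Ile — nonsynonymous.
Codon 8: UAC Tyr / UAU Tyr — synonymous.
Nonsynonymous differences: 3.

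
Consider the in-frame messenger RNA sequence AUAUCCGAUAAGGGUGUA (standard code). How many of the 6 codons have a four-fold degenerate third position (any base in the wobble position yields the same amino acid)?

3

Codon 1 AUA (Ile): third position 3-fold.
Codon 2 UCC (Ser): third position 4-fold.
Codon 3 GAU (Asp): third position 2-fold.
Codon 4 AAG (Lys): third position 2-fold.
Codon 5 GGU (Gly): third position 4-fold.
Codon 6 GUA (Val): third position 4-fold.
Four-fold degenerate third positions: 3.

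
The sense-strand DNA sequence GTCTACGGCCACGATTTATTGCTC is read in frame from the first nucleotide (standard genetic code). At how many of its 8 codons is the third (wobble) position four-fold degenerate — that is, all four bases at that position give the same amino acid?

3

Codon 1 GTC (Val): third position 4-fold.
Codon 2 TAC (Tyr): third position 2-fold.
Codon 3 GGC (Gly): third position 4-fold.
Codon 4 CAC (His): third position 2-fold.
Codon 5 GAT (Asp): third position 2-fold.
Codon 6 TTA (Leu): third position 2-fold.
Codon 7 TTG (Leu): third position 2-fold.
Codon 8 CTC (Leu): third position 4-fold.
Four-fold degenerate third positions: 3.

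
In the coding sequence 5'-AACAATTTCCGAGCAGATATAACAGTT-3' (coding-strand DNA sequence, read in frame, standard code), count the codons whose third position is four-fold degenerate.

Codon 1 AAC (Asn): third position 2-fold.
Codon 2 AAT (Asn): third position 2-fold.
Codon 3 TTC (Phe): third position 2-fold.
Codon 4 CGA (Arg): third position 4-fold.
Codon 5 GCA (Ala): third position 4-fold.
Codon 6 GAT (Asp): third position 2-fold.
Codon 7 ATA (Ile): third position 3-fold.
Codon 8 ACA (Thr): third position 4-fold.
Codon 9 GTT (Val): third position 4-fold.
Four-fold degenerate third positions: 4.

4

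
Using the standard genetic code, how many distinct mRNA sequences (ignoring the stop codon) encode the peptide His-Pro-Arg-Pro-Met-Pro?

His: 2 codons.
Pro: 4 codons.
Arg: 6 codons.
Pro: 4 codons.
Met: 1 codon.
Pro: 4 codons.
2 × 4 × 6 × 4 × 1 × 4 = 768.

768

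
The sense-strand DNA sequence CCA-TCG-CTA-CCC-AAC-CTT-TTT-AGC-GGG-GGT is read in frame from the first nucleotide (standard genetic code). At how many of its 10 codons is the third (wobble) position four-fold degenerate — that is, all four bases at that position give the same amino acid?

7

Codon 1 CCA (Pro): third position 4-fold.
Codon 2 TCG (Ser): third position 4-fold.
Codon 3 CTA (Leu): third position 4-fold.
Codon 4 CCC (Pro): third position 4-fold.
Codon 5 AAC (Asn): third position 2-fold.
Codon 6 CTT (Leu): third position 4-fold.
Codon 7 TTT (Phe): third position 2-fold.
Codon 8 AGC (Ser): third position 2-fold.
Codon 9 GGG (Gly): third position 4-fold.
Codon 10 GGT (Gly): third position 4-fold.
Four-fold degenerate third positions: 7.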